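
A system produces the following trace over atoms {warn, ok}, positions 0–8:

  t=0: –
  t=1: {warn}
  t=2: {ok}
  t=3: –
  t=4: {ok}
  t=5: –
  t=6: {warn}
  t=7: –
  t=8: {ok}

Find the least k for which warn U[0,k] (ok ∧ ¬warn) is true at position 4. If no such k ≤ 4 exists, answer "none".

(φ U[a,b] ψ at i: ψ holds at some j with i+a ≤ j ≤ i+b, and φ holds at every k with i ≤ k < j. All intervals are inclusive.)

Need earliest j ≥ 4 with (ok ∧ ¬warn), and warn at every k in [4,j-1].
  j=4: rhs holds (empty prefix). k = 0.

0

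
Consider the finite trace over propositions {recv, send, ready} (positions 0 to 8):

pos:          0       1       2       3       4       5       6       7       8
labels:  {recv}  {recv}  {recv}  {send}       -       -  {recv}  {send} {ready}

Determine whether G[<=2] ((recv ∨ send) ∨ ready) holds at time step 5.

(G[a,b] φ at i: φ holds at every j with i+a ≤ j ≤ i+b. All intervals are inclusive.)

False

Check ((recv ∨ send) ∨ ready) at every j in [5,7]:
  j=5: false
  j=6: true
  j=7: true
Fails at j=5 → formula fails.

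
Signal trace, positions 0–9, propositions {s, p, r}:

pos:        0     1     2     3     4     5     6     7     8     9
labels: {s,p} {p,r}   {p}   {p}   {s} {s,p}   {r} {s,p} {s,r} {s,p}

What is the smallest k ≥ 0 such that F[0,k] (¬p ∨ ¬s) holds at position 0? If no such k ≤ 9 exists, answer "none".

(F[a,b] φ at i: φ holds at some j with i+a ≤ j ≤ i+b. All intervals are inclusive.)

1

Scan j = 0,1,… for (¬p ∨ ¬s):
  j=0: fails
  j=1: holds
First hit at j=1, so smallest k = 1-0 = 1.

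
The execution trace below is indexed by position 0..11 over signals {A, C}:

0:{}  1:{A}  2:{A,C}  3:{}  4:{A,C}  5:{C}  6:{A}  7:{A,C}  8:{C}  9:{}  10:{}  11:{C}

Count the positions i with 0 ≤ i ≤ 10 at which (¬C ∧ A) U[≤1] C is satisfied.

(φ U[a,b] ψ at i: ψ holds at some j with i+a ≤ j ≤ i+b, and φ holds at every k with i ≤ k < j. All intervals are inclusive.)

Evaluate at each i in [0,10]:
  i=0: ✗ (no rhs in [0,1])
  i=1: ✓ (rhs at j=2; lhs holds on [1,1])
  i=2: ✓ (rhs at j=2)
  i=3: ✗ (lhs fails at k=3 before rhs at j=4)
  i=4: ✓ (rhs at j=4)
  i=5: ✓ (rhs at j=5)
  i=6: ✓ (rhs at j=7; lhs holds on [6,6])
  i=7: ✓ (rhs at j=7)
  i=8: ✓ (rhs at j=8)
  i=9: ✗ (no rhs in [9,10])
  i=10: ✗ (lhs fails at k=10 before rhs at j=11)
Positions where it holds: {1, 2, 4, 5, 6, 7, 8} → 7.

7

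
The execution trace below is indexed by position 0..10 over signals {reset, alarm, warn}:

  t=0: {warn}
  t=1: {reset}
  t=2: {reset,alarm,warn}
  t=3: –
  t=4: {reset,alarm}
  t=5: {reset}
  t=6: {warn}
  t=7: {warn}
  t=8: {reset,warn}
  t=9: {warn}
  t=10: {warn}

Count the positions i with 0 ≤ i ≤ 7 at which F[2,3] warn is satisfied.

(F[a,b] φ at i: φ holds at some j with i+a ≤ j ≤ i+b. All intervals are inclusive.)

6

Evaluate at each i in [0,7]:
  i=0: ✓ (witness j=2)
  i=1: ✗ (none in [3,4])
  i=2: ✗ (none in [4,5])
  i=3: ✓ (witness j=6)
  i=4: ✓ (witness j=6)
  i=5: ✓ (witness j=7)
  i=6: ✓ (witness j=8)
  i=7: ✓ (witness j=9)
Positions where it holds: {0, 3, 4, 5, 6, 7} → 6.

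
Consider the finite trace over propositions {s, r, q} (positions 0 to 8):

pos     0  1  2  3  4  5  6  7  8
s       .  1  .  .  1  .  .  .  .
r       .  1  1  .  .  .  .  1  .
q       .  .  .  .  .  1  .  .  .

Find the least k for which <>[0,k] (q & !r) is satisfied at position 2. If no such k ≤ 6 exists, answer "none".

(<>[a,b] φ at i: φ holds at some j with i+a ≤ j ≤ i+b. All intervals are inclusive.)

Scan j = 2,3,… for (q & !r):
  j=2: fails
  j=3: fails
  j=4: fails
  j=5: holds
First hit at j=5, so smallest k = 5-2 = 3.

3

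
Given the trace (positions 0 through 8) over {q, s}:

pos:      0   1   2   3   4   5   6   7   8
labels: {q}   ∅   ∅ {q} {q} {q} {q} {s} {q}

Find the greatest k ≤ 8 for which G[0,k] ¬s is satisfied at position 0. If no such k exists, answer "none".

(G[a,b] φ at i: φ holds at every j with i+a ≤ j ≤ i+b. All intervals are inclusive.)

6

¬s must hold from j=0 onward; find where it first fails.
  j=0: holds
  j=1: holds
  j=2: holds
  j=3: holds
  j=4: holds
  j=5: holds
  j=6: holds
  j=7: fails
Holds on [0,6], so largest k = 6.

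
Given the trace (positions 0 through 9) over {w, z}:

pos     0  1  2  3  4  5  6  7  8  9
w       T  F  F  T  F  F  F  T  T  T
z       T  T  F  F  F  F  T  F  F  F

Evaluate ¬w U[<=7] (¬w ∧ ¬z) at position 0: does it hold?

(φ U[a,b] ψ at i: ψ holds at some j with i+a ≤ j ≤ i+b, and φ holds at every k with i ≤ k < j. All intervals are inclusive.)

Need some j in [0,7] with (¬w ∧ ¬z), and ¬w at every k in [0,j-1].
  j=0: (¬w ∧ ¬z) false.
  j=1: (¬w ∧ ¬z) false.
  j=2: (¬w ∧ ¬z) holds, but ¬w fails at k=0 → not this j.
  j=3: (¬w ∧ ¬z) false.
  j=4: (¬w ∧ ¬z) holds, but ¬w fails at k=0 → not this j.
  j=5: (¬w ∧ ¬z) holds, but ¬w fails at k=0 → not this j.
  j=6: (¬w ∧ ¬z) false.
  j=7: (¬w ∧ ¬z) false.
No j in the window works → until fails.

No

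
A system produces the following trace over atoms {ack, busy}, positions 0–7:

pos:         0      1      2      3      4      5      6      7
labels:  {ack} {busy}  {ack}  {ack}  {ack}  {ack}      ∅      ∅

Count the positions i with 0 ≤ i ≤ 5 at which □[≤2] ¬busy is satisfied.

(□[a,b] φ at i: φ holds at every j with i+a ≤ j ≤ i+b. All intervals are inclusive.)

4

Evaluate at each i in [0,5]:
  i=0: ✗ (fails at j=1)
  i=1: ✗ (fails at j=1)
  i=2: ✓ (all of [2,4])
  i=3: ✓ (all of [3,5])
  i=4: ✓ (all of [4,6])
  i=5: ✓ (all of [5,7])
Positions where it holds: {2, 3, 4, 5} → 4.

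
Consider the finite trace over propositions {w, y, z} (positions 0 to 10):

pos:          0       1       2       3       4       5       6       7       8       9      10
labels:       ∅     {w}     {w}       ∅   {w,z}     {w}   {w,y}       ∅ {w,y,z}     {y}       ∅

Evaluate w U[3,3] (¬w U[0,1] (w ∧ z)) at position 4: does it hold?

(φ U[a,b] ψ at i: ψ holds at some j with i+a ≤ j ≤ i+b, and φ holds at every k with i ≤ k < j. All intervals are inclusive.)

Need some j in [7,7] with (¬w U[0,1] (w ∧ z)), and w at every k in [4,j-1].
  j=7: (¬w U[0,1] (w ∧ z)) holds; w holds at every k in [4,6] → satisfied.

Yes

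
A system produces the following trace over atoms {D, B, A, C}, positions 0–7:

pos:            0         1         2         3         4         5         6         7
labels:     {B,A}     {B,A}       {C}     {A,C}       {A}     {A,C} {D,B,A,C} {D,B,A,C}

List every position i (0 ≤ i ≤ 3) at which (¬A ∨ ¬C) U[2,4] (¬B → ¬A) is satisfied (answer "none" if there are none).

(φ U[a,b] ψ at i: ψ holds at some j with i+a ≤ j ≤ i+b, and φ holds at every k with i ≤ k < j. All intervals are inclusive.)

0

Evaluate at each i in [0,3]:
  i=0: ✓ (rhs at j=2; lhs holds on [0,1])
  i=1: ✗ (no rhs in [3,5])
  i=2: ✗ (lhs fails at k=3 before rhs at j=6)
  i=3: ✗ (lhs fails at k=3 before rhs at j=6)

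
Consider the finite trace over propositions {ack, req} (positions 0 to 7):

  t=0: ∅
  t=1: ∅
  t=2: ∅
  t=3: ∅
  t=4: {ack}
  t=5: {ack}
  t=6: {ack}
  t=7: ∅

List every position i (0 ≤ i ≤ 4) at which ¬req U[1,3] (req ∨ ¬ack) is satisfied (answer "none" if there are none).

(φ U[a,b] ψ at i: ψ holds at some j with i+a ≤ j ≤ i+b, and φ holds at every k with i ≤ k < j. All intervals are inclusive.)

Evaluate at each i in [0,4]:
  i=0: ✓ (rhs at j=1; lhs holds on [0,0])
  i=1: ✓ (rhs at j=2; lhs holds on [1,1])
  i=2: ✓ (rhs at j=3; lhs holds on [2,2])
  i=3: ✗ (no rhs in [4,6])
  i=4: ✓ (rhs at j=7; lhs holds on [4,6])

0, 1, 2, 4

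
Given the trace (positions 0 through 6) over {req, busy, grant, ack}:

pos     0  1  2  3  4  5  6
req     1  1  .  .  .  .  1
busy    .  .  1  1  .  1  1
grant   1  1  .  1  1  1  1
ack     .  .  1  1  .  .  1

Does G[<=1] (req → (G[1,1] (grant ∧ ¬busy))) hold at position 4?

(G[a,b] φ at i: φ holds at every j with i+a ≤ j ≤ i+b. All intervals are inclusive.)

Yes

Check (req → (G[1,1] (grant ∧ ¬busy))) at every j in [4,5]:
  j=4: antecedent false → ✓
  j=5: antecedent false → ✓
All positions satisfy it → formula holds.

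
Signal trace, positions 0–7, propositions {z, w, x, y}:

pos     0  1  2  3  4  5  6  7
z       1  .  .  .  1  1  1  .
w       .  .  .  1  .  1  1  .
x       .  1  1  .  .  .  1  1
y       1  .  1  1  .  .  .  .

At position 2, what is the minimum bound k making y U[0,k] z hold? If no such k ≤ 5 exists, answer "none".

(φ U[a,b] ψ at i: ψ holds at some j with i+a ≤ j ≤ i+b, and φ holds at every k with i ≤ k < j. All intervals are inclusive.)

2

Need earliest j ≥ 2 with z, and y at every k in [2,j-1].
  j=2: rhs fails.
  j=3: rhs fails.
  j=4: rhs holds; lhs holds on [2,3]. k = 2.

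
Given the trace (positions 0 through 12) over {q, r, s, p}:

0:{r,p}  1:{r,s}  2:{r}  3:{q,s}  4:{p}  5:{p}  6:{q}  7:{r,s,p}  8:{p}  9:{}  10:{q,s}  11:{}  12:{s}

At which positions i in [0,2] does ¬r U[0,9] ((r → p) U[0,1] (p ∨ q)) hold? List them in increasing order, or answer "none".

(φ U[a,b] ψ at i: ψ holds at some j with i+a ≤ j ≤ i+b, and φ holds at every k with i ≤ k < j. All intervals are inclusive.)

Evaluate at each i in [0,2]:
  i=0: ✓ (rhs at j=0)
  i=1: ✗ (lhs fails at k=1 before rhs at j=3)
  i=2: ✗ (lhs fails at k=2 before rhs at j=3)

0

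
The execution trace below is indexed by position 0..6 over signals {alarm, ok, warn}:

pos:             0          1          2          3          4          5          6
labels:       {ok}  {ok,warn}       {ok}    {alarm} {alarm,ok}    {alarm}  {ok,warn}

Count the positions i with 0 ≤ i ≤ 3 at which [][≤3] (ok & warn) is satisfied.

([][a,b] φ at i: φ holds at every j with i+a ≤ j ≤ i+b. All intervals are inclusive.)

Evaluate at each i in [0,3]:
  i=0: ✗ (fails at j=0)
  i=1: ✗ (fails at j=2)
  i=2: ✗ (fails at j=2)
  i=3: ✗ (fails at j=3)
Positions where it holds: {} → 0.

0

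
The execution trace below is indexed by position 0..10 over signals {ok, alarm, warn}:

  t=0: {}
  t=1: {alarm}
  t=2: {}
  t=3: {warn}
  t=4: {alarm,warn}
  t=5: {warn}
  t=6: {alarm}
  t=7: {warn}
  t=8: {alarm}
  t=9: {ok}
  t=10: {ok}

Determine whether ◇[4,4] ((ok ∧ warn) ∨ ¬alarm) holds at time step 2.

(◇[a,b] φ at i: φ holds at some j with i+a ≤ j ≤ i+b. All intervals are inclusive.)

No

Check ((ok ∧ warn) ∨ ¬alarm) at each j in [6,6]:
  j=6: false
No position in the window satisfies it → formula fails.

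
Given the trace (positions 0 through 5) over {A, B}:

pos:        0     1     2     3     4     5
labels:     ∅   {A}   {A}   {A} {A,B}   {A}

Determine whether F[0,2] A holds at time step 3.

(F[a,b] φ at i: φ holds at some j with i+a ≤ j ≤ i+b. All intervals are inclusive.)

True

Check A at each j in [3,5]:
  j=3: true
  j=4: true
  j=5: true
Found at j=3 → formula holds.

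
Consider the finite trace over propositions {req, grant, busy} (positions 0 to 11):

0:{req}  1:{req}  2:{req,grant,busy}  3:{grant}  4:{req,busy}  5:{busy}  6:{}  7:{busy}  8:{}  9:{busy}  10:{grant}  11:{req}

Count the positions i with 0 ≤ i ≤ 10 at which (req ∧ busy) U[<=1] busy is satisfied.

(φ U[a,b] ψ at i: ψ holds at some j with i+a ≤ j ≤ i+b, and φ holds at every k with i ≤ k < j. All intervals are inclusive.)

5

Evaluate at each i in [0,10]:
  i=0: ✗ (no rhs in [0,1])
  i=1: ✗ (lhs fails at k=1 before rhs at j=2)
  i=2: ✓ (rhs at j=2)
  i=3: ✗ (lhs fails at k=3 before rhs at j=4)
  i=4: ✓ (rhs at j=4)
  i=5: ✓ (rhs at j=5)
  i=6: ✗ (lhs fails at k=6 before rhs at j=7)
  i=7: ✓ (rhs at j=7)
  i=8: ✗ (lhs fails at k=8 before rhs at j=9)
  i=9: ✓ (rhs at j=9)
  i=10: ✗ (no rhs in [10,11])
Positions where it holds: {2, 4, 5, 7, 9} → 5.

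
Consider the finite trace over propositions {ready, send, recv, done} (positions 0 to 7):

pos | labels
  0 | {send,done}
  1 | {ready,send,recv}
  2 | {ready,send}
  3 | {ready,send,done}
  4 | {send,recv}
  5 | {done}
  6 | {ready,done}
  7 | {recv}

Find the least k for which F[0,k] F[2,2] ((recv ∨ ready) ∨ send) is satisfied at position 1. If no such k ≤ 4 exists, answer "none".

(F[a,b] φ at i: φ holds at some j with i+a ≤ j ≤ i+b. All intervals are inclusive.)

Scan j = 1,2,… for F[2,2] ((recv ∨ ready) ∨ send):
  j=1: holds
First hit at j=1, so smallest k = 1-1 = 0.

0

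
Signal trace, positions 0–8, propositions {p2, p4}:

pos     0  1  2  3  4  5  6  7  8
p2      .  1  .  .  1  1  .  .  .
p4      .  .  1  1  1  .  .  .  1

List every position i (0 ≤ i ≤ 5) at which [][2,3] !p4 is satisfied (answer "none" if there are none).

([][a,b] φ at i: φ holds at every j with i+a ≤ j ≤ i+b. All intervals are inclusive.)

3, 4

Evaluate at each i in [0,5]:
  i=0: ✗ (fails at j=2)
  i=1: ✗ (fails at j=3)
  i=2: ✗ (fails at j=4)
  i=3: ✓ (all of [5,6])
  i=4: ✓ (all of [6,7])
  i=5: ✗ (fails at j=8)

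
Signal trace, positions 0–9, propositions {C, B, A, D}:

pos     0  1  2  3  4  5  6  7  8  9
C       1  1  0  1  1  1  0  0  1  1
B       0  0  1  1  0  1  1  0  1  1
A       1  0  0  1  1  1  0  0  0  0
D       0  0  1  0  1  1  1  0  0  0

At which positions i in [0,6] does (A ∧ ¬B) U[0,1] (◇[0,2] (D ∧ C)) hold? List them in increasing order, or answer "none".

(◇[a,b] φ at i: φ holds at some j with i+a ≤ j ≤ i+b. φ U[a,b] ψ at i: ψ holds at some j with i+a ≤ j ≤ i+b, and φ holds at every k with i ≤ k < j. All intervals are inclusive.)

Evaluate at each i in [0,6]:
  i=0: ✗ (no rhs in [0,1])
  i=1: ✗ (lhs fails at k=1 before rhs at j=2)
  i=2: ✓ (rhs at j=2)
  i=3: ✓ (rhs at j=3)
  i=4: ✓ (rhs at j=4)
  i=5: ✓ (rhs at j=5)
  i=6: ✗ (no rhs in [6,7])

2, 3, 4, 5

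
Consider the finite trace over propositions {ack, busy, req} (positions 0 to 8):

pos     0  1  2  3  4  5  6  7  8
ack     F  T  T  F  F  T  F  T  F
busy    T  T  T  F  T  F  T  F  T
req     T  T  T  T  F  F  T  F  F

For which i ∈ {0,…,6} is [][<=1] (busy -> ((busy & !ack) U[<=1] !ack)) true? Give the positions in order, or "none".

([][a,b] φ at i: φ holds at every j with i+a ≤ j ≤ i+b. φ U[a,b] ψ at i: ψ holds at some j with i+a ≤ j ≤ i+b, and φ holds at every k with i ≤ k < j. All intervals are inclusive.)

Evaluate at each i in [0,6]:
  i=0: ✗ (fails at j=1)
  i=1: ✗ (fails at j=1)
  i=2: ✗ (fails at j=2)
  i=3: ✓ (all of [3,4])
  i=4: ✓ (all of [4,5])
  i=5: ✓ (all of [5,6])
  i=6: ✓ (all of [6,7])

3, 4, 5, 6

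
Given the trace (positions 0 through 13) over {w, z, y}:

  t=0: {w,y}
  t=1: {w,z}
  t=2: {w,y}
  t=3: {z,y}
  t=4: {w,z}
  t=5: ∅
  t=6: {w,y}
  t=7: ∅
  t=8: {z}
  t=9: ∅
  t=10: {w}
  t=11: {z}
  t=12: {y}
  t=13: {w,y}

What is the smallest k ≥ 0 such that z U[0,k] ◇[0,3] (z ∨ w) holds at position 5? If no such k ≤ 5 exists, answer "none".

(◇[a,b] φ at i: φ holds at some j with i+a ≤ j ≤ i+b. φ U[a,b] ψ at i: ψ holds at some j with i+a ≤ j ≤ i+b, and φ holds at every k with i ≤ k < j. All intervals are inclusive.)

Need earliest j ≥ 5 with ◇[0,3] (z ∨ w), and z at every k in [5,j-1].
  j=5: rhs holds (empty prefix). k = 0.

0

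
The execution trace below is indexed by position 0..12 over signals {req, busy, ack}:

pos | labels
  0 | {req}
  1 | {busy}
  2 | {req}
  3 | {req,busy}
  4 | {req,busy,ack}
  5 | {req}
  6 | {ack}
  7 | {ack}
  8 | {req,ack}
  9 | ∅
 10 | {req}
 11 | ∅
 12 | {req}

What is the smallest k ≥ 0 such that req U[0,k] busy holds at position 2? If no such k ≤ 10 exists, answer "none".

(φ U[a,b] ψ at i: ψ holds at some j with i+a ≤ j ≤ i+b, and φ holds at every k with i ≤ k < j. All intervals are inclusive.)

Need earliest j ≥ 2 with busy, and req at every k in [2,j-1].
  j=2: rhs fails.
  j=3: rhs holds; lhs holds on [2,2]. k = 1.

1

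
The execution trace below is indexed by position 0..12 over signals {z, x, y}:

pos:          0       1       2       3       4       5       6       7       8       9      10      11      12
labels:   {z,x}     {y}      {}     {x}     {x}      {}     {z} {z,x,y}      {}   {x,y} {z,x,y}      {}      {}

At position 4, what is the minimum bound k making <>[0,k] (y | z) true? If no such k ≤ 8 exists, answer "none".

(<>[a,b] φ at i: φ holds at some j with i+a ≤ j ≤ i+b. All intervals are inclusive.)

2

Scan j = 4,5,… for (y | z):
  j=4: fails
  j=5: fails
  j=6: holds
First hit at j=6, so smallest k = 6-4 = 2.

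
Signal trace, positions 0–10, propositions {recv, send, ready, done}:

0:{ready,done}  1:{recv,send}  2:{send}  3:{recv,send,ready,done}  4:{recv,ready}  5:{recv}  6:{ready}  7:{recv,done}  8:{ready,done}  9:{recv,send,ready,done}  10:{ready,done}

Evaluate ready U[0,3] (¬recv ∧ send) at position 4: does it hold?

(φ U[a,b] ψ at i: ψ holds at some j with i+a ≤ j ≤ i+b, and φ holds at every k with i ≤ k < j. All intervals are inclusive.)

Need some j in [4,7] with (¬recv ∧ send), and ready at every k in [4,j-1].
  j=4: (¬recv ∧ send) false.
  j=5: (¬recv ∧ send) false.
  j=6: (¬recv ∧ send) false.
  j=7: (¬recv ∧ send) false.
No j in the window works → until fails.

No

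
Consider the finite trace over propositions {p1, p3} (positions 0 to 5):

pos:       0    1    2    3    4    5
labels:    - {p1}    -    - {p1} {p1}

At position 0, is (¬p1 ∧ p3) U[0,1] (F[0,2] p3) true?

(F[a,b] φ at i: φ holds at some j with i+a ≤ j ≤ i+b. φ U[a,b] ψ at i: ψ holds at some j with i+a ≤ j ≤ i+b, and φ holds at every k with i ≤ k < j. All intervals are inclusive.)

No

Need some j in [0,1] with F[0,2] p3, and (¬p1 ∧ p3) at every k in [0,j-1].
  j=0: F[0,2] p3 — fails (none in [0,2]).
  j=1: F[0,2] p3 — fails (none in [1,3]).
No j in the window works → until fails.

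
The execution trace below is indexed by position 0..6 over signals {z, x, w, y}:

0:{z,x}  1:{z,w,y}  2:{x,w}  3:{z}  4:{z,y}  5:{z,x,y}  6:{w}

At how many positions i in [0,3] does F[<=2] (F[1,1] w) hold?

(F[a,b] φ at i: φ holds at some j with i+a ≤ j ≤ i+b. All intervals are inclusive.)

3

Evaluate at each i in [0,3]:
  i=0: ✓ (witness j=0)
  i=1: ✓ (witness j=1)
  i=2: ✗ (none in [2,4])
  i=3: ✓ (witness j=5)
Positions where it holds: {0, 1, 3} → 3.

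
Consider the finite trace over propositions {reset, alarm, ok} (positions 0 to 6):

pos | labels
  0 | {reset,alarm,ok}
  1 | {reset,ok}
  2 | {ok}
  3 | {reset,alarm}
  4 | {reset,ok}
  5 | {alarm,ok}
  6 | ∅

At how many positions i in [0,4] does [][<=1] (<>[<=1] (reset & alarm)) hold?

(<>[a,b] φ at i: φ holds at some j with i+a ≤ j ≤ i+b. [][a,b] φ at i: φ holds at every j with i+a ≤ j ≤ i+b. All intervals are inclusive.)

Evaluate at each i in [0,4]:
  i=0: ✗ (fails at j=1)
  i=1: ✗ (fails at j=1)
  i=2: ✓ (all of [2,3])
  i=3: ✗ (fails at j=4)
  i=4: ✗ (fails at j=4)
Positions where it holds: {2} → 1.

1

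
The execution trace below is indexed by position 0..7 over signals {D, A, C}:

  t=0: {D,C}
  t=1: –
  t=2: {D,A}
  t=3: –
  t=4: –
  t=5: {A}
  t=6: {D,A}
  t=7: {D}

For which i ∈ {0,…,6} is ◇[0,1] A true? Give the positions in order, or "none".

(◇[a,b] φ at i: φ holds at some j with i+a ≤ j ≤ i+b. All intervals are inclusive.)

1, 2, 4, 5, 6

Evaluate at each i in [0,6]:
  i=0: ✗ (none in [0,1])
  i=1: ✓ (witness j=2)
  i=2: ✓ (witness j=2)
  i=3: ✗ (none in [3,4])
  i=4: ✓ (witness j=5)
  i=5: ✓ (witness j=5)
  i=6: ✓ (witness j=6)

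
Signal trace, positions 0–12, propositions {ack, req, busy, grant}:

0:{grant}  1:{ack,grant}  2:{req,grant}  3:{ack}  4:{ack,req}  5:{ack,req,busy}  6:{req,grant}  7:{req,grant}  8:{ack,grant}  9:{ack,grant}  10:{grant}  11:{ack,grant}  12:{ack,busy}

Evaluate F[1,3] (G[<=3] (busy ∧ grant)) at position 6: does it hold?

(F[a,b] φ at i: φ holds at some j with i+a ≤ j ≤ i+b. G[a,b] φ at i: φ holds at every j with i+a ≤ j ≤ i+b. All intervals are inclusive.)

Check G[<=3] (busy ∧ grant) at each j in [7,9]:
  j=7: fails at 7
  j=8: fails at 8
  j=9: fails at 9
No position in the window satisfies it → formula fails.

False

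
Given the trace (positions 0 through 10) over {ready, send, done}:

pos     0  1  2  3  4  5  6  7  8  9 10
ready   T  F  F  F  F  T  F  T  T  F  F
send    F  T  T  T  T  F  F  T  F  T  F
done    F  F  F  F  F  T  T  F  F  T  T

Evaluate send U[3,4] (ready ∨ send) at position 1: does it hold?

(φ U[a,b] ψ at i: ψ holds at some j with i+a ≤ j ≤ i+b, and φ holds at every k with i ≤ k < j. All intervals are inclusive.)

Need some j in [4,5] with (ready ∨ send), and send at every k in [1,j-1].
  j=4: (ready ∨ send) holds; send holds at every k in [1,3] → satisfied.

Yes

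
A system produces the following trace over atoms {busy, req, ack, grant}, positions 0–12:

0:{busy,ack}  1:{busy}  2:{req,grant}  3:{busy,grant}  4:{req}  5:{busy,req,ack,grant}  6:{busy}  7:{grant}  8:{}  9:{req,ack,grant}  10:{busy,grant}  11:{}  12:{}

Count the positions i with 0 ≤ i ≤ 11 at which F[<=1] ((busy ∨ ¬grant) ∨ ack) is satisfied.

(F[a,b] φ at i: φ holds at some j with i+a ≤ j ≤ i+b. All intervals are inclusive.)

Evaluate at each i in [0,11]:
  i=0: ✓ (witness j=0)
  i=1: ✓ (witness j=1)
  i=2: ✓ (witness j=3)
  i=3: ✓ (witness j=3)
  i=4: ✓ (witness j=4)
  i=5: ✓ (witness j=5)
  i=6: ✓ (witness j=6)
  i=7: ✓ (witness j=8)
  i=8: ✓ (witness j=8)
  i=9: ✓ (witness j=9)
  i=10: ✓ (witness j=10)
  i=11: ✓ (witness j=11)
Positions where it holds: {0, 1, 2, 3, 4, 5, 6, 7, 8, 9, 10, 11} → 12.

12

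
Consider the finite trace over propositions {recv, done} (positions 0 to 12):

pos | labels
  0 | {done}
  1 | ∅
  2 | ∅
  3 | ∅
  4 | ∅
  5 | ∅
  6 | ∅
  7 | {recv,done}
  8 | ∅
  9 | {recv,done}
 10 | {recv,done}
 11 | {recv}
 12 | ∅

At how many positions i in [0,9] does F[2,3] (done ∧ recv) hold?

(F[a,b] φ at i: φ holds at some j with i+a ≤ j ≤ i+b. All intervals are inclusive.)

5

Evaluate at each i in [0,9]:
  i=0: ✗ (none in [2,3])
  i=1: ✗ (none in [3,4])
  i=2: ✗ (none in [4,5])
  i=3: ✗ (none in [5,6])
  i=4: ✓ (witness j=7)
  i=5: ✓ (witness j=7)
  i=6: ✓ (witness j=9)
  i=7: ✓ (witness j=9)
  i=8: ✓ (witness j=10)
  i=9: ✗ (none in [11,12])
Positions where it holds: {4, 5, 6, 7, 8} → 5.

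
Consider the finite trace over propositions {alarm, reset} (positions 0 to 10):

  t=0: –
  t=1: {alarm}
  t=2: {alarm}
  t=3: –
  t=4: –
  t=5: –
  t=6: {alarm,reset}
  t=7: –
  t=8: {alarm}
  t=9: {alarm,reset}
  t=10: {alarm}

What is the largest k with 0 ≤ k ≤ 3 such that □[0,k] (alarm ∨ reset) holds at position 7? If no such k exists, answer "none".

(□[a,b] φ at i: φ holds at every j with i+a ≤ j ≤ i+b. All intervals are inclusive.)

none

(alarm ∨ reset) must hold from j=7 onward; find where it first fails.
  j=7: fails → no k works.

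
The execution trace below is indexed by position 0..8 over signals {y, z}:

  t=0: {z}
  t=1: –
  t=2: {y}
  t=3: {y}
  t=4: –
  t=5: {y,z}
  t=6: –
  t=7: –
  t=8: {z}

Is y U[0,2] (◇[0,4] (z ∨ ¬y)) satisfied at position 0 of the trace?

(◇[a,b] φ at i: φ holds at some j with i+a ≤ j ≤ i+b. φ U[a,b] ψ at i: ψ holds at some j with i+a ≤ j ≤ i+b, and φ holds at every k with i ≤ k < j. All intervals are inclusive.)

Yes

Need some j in [0,2] with ◇[0,4] (z ∨ ¬y), and y at every k in [0,j-1].
  j=0: ◇[0,4] (z ∨ ¬y) holds; no prefix to check → satisfied.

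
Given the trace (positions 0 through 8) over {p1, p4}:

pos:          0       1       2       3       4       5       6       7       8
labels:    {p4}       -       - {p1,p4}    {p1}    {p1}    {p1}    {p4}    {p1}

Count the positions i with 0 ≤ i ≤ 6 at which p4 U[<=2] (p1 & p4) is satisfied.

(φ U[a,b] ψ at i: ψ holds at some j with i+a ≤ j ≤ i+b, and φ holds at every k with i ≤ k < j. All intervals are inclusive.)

1

Evaluate at each i in [0,6]:
  i=0: ✗ (no rhs in [0,2])
  i=1: ✗ (lhs fails at k=1 before rhs at j=3)
  i=2: ✗ (lhs fails at k=2 before rhs at j=3)
  i=3: ✓ (rhs at j=3)
  i=4: ✗ (no rhs in [4,6])
  i=5: ✗ (no rhs in [5,7])
  i=6: ✗ (no rhs in [6,8])
Positions where it holds: {3} → 1.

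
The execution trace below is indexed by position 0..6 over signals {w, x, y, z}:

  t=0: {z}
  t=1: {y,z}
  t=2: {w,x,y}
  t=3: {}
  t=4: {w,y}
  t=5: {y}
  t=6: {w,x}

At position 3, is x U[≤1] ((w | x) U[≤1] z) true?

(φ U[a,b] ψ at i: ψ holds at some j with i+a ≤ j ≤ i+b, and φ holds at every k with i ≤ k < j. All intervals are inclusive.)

Need some j in [3,4] with ((w | x) U[≤1] z), and x at every k in [3,j-1].
  j=3: ((w | x) U[≤1] z) — fails.
  j=4: ((w | x) U[≤1] z) — fails.
No j in the window works → until fails.

False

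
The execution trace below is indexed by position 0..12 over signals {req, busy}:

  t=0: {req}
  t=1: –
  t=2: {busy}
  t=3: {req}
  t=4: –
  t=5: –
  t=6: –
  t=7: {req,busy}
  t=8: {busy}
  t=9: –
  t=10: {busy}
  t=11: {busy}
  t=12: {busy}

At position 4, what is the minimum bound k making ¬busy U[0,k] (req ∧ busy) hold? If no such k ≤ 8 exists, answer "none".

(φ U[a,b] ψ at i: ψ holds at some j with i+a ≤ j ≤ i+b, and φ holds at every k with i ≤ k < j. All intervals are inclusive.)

3

Need earliest j ≥ 4 with (req ∧ busy), and ¬busy at every k in [4,j-1].
  j=4: rhs fails.
  j=5: rhs fails.
  j=6: rhs fails.
  j=7: rhs holds; lhs holds on [4,6]. k = 3.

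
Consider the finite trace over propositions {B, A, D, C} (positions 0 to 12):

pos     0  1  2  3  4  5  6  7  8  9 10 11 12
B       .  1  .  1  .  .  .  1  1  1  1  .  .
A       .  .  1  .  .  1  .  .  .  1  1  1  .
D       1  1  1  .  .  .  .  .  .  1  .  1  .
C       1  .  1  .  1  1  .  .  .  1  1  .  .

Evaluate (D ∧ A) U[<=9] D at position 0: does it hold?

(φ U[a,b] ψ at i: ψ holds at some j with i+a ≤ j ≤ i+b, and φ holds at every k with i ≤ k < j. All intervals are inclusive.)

Holds

Need some j in [0,9] with D, and (D ∧ A) at every k in [0,j-1].
  j=0: D holds; no prefix to check → satisfied.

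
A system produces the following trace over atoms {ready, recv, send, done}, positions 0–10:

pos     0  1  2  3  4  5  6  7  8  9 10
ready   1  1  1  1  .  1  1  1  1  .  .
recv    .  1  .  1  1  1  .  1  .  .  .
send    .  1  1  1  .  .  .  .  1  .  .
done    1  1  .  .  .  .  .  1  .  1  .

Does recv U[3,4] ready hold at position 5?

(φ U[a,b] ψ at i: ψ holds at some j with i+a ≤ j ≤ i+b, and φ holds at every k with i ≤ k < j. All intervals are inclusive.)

Need some j in [8,9] with ready, and recv at every k in [5,j-1].
  j=8: ready holds, but recv fails at k=6 → not this j.
  j=9: ready false.
No j in the window works → until fails.

False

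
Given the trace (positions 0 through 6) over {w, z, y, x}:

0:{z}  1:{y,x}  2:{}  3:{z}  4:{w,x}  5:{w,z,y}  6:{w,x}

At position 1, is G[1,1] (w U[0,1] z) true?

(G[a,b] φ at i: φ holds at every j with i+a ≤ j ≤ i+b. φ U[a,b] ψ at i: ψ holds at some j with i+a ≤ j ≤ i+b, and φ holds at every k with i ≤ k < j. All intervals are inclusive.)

False

Check (w U[0,1] z) at every j in [2,2]:
  j=2: fails
Fails at j=2 → formula fails.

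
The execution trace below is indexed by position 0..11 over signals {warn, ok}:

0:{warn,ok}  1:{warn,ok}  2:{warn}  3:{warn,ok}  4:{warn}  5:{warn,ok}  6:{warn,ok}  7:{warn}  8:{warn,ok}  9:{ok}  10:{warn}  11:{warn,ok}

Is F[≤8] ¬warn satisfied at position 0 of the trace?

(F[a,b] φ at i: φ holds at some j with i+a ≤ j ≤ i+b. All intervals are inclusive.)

Check ¬warn at each j in [0,8]:
  j=0: false
  j=1: false
  j=2: false
  j=3: false
  j=4: false
  j=5: false
  j=6: false
  j=7: false
  j=8: false
No position in the window satisfies it → formula fails.

Does not hold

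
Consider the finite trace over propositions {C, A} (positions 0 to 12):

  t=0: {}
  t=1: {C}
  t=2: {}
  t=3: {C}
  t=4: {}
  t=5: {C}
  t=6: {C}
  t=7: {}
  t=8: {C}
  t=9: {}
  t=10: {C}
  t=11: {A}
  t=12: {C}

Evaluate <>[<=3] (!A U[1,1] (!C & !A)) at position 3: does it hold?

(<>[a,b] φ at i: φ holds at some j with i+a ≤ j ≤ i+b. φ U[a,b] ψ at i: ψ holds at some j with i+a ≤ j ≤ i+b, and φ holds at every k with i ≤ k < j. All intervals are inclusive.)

Check (!A U[1,1] (!C & !A)) at each j in [3,6]:
  j=3: holds
  j=4: fails
  j=5: fails
  j=6: holds
Found at j=3 → formula holds.

True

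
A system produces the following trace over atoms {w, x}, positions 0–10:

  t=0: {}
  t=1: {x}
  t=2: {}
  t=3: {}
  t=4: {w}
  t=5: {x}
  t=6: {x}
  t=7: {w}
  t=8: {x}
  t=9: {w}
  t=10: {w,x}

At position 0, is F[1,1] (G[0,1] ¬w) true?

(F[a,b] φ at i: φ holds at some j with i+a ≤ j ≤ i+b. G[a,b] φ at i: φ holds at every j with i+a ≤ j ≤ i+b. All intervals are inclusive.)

Check G[0,1] ¬w at each j in [1,1]:
  j=1: holds on [1,2]
Found at j=1 → formula holds.

True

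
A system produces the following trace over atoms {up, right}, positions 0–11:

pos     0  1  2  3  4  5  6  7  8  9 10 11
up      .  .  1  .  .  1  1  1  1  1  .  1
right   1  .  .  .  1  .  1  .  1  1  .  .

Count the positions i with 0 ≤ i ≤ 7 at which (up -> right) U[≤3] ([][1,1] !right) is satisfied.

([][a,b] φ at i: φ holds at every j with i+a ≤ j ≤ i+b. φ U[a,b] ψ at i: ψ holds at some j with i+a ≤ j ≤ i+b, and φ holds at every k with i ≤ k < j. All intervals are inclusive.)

Evaluate at each i in [0,7]:
  i=0: ✓ (rhs at j=0)
  i=1: ✓ (rhs at j=1)
  i=2: ✓ (rhs at j=2)
  i=3: ✓ (rhs at j=4; lhs holds on [3,3])
  i=4: ✓ (rhs at j=4)
  i=5: ✗ (lhs fails at k=5 before rhs at j=6)
  i=6: ✓ (rhs at j=6)
  i=7: ✗ (lhs fails at k=7 before rhs at j=9)
Positions where it holds: {0, 1, 2, 3, 4, 6} → 6.

6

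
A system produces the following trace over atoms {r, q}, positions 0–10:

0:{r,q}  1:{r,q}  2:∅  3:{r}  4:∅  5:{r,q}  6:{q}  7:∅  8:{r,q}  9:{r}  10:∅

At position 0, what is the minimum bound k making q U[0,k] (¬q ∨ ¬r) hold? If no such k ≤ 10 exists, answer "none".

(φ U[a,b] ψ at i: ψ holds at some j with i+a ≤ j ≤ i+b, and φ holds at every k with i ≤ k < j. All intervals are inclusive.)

2

Need earliest j ≥ 0 with (¬q ∨ ¬r), and q at every k in [0,j-1].
  j=0: rhs fails.
  j=1: rhs fails.
  j=2: rhs holds; lhs holds on [0,1]. k = 2.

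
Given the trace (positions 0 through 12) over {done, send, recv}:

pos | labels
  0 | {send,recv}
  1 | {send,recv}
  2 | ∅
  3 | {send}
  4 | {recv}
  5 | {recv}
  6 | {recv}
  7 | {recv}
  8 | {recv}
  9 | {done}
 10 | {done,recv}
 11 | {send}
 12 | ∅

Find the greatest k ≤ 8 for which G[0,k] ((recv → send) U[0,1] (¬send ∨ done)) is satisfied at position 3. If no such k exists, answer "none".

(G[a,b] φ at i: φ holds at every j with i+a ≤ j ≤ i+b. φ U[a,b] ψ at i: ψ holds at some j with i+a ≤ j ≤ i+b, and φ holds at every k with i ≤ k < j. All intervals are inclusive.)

8

((recv → send) U[0,1] (¬send ∨ done)) must hold from j=3 onward; find where it first fails.
  j=3: holds
  j=4: holds
  j=5: holds
  j=6: holds
  j=7: holds
  j=8: holds
  j=9: holds
  j=10: holds
  j=11: holds
Holds through j=11; largest k = 8.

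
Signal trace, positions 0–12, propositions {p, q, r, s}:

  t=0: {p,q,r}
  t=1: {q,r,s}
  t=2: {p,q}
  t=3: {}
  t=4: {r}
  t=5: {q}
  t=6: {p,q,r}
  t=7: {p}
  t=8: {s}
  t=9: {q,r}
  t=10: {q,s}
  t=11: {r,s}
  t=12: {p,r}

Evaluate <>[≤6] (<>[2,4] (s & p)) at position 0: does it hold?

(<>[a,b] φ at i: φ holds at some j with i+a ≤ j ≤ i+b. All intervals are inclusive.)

No

Check <>[2,4] (s & p) at each j in [0,6]:
  j=0: fails (none in [2,4])
  j=1: fails (none in [3,5])
  j=2: fails (none in [4,6])
  j=3: fails (none in [5,7])
  j=4: fails (none in [6,8])
  j=5: fails (none in [7,9])
  j=6: fails (none in [8,10])
No position in the window satisfies it → formula fails.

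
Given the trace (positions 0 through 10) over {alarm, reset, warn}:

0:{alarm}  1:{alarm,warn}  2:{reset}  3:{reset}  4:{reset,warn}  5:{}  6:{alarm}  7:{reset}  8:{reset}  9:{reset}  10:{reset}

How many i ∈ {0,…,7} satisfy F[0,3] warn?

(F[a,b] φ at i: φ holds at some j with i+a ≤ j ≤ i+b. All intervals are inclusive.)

5

Evaluate at each i in [0,7]:
  i=0: ✓ (witness j=1)
  i=1: ✓ (witness j=1)
  i=2: ✓ (witness j=4)
  i=3: ✓ (witness j=4)
  i=4: ✓ (witness j=4)
  i=5: ✗ (none in [5,8])
  i=6: ✗ (none in [6,9])
  i=7: ✗ (none in [7,10])
Positions where it holds: {0, 1, 2, 3, 4} → 5.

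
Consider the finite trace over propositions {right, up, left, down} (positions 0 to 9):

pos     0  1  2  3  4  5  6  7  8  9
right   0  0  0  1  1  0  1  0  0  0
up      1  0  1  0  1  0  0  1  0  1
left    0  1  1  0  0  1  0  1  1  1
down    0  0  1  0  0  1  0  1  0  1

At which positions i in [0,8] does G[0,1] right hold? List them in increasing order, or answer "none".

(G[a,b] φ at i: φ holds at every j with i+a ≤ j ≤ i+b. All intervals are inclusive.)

3

Evaluate at each i in [0,8]:
  i=0: ✗ (fails at j=0)
  i=1: ✗ (fails at j=1)
  i=2: ✗ (fails at j=2)
  i=3: ✓ (all of [3,4])
  i=4: ✗ (fails at j=5)
  i=5: ✗ (fails at j=5)
  i=6: ✗ (fails at j=7)
  i=7: ✗ (fails at j=7)
  i=8: ✗ (fails at j=8)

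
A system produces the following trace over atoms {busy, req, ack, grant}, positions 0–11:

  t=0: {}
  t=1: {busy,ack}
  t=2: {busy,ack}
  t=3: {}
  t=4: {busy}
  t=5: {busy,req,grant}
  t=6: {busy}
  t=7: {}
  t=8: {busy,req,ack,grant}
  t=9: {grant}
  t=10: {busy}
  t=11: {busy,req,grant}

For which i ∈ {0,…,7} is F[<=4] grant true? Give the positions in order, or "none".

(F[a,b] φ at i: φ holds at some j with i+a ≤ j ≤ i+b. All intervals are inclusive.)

1, 2, 3, 4, 5, 6, 7

Evaluate at each i in [0,7]:
  i=0: ✗ (none in [0,4])
  i=1: ✓ (witness j=5)
  i=2: ✓ (witness j=5)
  i=3: ✓ (witness j=5)
  i=4: ✓ (witness j=5)
  i=5: ✓ (witness j=5)
  i=6: ✓ (witness j=8)
  i=7: ✓ (witness j=8)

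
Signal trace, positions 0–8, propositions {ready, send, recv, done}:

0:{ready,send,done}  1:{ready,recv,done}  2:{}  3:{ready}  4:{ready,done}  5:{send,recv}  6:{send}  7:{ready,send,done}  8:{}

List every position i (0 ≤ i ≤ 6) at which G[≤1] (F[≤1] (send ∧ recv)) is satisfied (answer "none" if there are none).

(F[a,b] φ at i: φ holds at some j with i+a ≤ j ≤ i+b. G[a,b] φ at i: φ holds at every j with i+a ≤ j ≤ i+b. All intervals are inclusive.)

4

Evaluate at each i in [0,6]:
  i=0: ✗ (fails at j=0)
  i=1: ✗ (fails at j=1)
  i=2: ✗ (fails at j=2)
  i=3: ✗ (fails at j=3)
  i=4: ✓ (all of [4,5])
  i=5: ✗ (fails at j=6)
  i=6: ✗ (fails at j=6)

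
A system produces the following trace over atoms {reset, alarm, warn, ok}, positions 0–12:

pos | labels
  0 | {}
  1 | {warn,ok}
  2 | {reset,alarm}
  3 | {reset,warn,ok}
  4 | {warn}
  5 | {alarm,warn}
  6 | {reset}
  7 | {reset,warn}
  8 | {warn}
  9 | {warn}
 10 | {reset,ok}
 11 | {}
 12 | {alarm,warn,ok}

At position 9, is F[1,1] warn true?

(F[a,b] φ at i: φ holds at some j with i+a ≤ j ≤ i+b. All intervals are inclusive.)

False

Check warn at each j in [10,10]:
  j=10: false
No position in the window satisfies it → formula fails.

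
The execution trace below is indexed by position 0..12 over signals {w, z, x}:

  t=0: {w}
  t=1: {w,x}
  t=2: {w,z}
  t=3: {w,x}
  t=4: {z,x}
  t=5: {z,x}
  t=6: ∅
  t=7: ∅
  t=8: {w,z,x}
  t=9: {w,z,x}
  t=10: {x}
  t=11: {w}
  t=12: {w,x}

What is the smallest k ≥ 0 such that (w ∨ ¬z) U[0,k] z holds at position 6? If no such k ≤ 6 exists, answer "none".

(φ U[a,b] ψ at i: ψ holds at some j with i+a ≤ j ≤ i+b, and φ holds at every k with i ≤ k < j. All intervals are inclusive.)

Need earliest j ≥ 6 with z, and (w ∨ ¬z) at every k in [6,j-1].
  j=6: rhs fails.
  j=7: rhs fails.
  j=8: rhs holds; lhs holds on [6,7]. k = 2.

2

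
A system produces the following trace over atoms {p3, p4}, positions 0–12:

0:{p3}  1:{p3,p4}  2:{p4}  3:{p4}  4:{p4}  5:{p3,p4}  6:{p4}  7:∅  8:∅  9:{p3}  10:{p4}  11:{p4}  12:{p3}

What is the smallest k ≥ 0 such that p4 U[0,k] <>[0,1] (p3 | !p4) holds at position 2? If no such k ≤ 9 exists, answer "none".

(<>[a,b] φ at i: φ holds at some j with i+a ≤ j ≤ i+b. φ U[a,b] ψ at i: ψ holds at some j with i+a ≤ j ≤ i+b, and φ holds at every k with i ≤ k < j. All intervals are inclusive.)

2

Need earliest j ≥ 2 with <>[0,1] (p3 | !p4), and p4 at every k in [2,j-1].
  j=2: rhs fails.
  j=3: rhs fails.
  j=4: rhs holds; lhs holds on [2,3]. k = 2.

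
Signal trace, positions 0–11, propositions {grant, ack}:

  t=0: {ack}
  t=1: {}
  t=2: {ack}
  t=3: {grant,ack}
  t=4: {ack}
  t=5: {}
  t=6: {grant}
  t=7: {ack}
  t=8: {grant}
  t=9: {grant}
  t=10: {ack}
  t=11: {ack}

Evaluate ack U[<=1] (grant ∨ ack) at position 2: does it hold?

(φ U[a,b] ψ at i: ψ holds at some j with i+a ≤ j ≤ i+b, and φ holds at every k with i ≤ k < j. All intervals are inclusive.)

Need some j in [2,3] with (grant ∨ ack), and ack at every k in [2,j-1].
  j=2: (grant ∨ ack) holds; no prefix to check → satisfied.

Yes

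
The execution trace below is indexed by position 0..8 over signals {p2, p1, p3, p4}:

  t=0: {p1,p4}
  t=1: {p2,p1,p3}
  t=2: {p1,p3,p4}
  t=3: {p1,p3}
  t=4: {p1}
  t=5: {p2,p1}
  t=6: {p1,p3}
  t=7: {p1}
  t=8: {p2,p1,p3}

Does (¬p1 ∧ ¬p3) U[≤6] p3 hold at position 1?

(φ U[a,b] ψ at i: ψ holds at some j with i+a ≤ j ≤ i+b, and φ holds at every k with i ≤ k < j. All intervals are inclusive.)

True

Need some j in [1,7] with p3, and (¬p1 ∧ ¬p3) at every k in [1,j-1].
  j=1: p3 holds; no prefix to check → satisfied.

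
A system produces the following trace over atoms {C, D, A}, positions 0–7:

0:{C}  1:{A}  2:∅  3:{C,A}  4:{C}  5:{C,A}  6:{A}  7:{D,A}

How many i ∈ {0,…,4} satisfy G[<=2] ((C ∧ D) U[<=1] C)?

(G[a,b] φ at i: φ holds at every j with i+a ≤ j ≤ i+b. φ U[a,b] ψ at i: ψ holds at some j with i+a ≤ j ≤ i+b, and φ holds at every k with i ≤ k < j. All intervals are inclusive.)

1

Evaluate at each i in [0,4]:
  i=0: ✗ (fails at j=1)
  i=1: ✗ (fails at j=1)
  i=2: ✗ (fails at j=2)
  i=3: ✓ (all of [3,5])
  i=4: ✗ (fails at j=6)
Positions where it holds: {3} → 1.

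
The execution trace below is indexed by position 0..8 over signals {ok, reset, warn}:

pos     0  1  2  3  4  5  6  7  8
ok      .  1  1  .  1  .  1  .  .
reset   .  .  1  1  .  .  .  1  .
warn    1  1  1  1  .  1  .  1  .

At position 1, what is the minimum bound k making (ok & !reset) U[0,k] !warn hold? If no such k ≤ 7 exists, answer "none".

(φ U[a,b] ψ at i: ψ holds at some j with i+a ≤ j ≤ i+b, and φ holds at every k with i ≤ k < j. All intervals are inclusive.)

none

Need earliest j ≥ 1 with !warn, and (ok & !reset) at every k in [1,j-1].
  j=1: rhs fails.
  j=2: rhs fails.
  j=3: rhs fails.
  j=4: rhs holds but lhs fails at k=2.
  j=5: rhs fails.
  j=6: rhs holds but lhs fails at k=2.
  j=7: rhs fails.
  j=8: rhs holds but lhs fails at k=2.
No witness within the range → none.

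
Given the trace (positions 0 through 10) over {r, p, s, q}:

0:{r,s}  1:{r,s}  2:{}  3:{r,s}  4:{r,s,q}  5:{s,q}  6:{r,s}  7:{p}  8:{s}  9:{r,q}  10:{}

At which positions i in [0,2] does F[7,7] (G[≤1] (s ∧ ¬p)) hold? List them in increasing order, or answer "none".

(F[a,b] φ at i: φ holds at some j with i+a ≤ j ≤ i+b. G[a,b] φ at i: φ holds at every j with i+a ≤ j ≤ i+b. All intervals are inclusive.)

none

Evaluate at each i in [0,2]:
  i=0: ✗ (none in [7,7])
  i=1: ✗ (none in [8,8])
  i=2: ✗ (none in [9,9])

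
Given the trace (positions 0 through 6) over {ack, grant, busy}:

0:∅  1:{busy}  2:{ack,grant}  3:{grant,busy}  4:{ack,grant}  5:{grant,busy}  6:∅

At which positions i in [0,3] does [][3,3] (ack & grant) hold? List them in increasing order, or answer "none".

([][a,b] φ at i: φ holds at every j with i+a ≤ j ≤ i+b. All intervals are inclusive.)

1

Evaluate at each i in [0,3]:
  i=0: ✗ (fails at j=3)
  i=1: ✓ (all of [4,4])
  i=2: ✗ (fails at j=5)
  i=3: ✗ (fails at j=6)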